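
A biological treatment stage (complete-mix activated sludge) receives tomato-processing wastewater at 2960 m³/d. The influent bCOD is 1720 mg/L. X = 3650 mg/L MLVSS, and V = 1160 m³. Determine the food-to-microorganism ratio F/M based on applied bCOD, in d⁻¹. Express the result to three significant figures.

Food-to-microorganism ratio F/M = Q S₀ / (V X) = 2960 × 1720 / (1160 × 3650) = 1.202 d⁻¹.

F/M ≈ 1.20 d⁻¹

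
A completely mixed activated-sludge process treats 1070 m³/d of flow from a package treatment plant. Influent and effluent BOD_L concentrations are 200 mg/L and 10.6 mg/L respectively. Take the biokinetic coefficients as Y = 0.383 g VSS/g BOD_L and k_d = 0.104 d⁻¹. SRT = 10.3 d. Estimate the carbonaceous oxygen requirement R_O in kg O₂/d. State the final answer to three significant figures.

The observed yield is Y_obs = Y/(1 + k_d·θ_c) = 0.383 / (1 + 0.104 × 10.3) = 0.383 / 2.071 = 0.1849 g VSS per g BOD_L removed.
Q·(S₀ − S) = 1070 × (200 − 10.6) × 10⁻³ = 202.7 kg/d removed.
Biomass synthesised: P_X = Y_obs × 202.7 = 37.47 kg VSS/d.
R_O = Q·ΔS − 1.42 P_X = 202.7 − 53.21 = 149.4 kg O₂/d.

R_O ≈ 149 kg O₂/d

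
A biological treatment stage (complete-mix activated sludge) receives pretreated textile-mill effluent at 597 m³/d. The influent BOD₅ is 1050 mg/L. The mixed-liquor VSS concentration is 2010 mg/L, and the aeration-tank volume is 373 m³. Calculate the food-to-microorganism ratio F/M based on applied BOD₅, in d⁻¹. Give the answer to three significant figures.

F/M = applied load / biomass = Q·S₀/(V·X) = 597 × 1050 / (373.0 × 2010) = 0.8361 d⁻¹.

F/M ≈ 0.836 d⁻¹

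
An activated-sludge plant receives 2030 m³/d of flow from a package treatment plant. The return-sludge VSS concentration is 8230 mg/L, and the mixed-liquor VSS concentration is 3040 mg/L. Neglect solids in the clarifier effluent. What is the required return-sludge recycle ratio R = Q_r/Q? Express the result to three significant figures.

R ≈ 0.586

Solids balance on the clarifier gives (1+R)X = R·X_r, so R = X/(X_r − X) = 3040 / (8230 − 3040) = 0.5857.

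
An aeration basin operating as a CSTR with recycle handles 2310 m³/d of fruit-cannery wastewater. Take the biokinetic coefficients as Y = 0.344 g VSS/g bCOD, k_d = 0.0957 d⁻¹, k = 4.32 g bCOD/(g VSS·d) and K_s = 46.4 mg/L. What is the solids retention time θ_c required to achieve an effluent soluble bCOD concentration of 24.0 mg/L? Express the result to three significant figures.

At the target effluent, Y k S/(K_s+S) = 0.344×4.32×24.0/70.40 = 0.5066 d⁻¹.
θ_c = 1/(μ − k_d) = 1/(0.5066 − 0.0957) = 1/0.4109 = 2.434 d.

θ_c ≈ 2.43 d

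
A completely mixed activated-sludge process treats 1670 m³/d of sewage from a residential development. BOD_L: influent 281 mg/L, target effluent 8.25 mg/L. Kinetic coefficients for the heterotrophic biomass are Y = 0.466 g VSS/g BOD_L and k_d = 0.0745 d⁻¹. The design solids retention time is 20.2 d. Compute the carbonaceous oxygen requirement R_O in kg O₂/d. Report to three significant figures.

R_O ≈ 335 kg O₂/d

Y_obs = Y / (1 + k_d θ_c) = 0.466 / (1 + 0.0745 × 20.2) = 0.466 / 2.505 = 0.1860.
Q·(S₀ − S) = 1670 × (281 − 8.25) × 10⁻³ = 455.5 kg/d removed.
Net sludge production P_X = 0.1860 × 455.5 = 84.74 kg VSS/d.
R_O = Q·(S₀ − S) − 1.42·P_X = 455.5 − 1.42 × 84.74 = 335.2 kg O₂/d.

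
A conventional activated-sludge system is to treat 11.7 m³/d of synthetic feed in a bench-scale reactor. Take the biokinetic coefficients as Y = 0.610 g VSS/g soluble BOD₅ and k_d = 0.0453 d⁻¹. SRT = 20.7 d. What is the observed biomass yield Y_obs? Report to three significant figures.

Correct the yield for decay: Y_obs = Y/(1 + k_d θ_c) = 0.610 / (1 + 0.0453 × 20.7) = 0.610 / 1.938 = 0.3148.

Y_obs ≈ 0.315 g VSS/g soluble BOD₅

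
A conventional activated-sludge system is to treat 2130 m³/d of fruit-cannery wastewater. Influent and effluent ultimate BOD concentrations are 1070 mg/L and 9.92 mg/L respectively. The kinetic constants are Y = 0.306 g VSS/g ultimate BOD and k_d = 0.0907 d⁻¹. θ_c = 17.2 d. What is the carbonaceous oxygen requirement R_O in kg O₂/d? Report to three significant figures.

Correct the yield for decay: Y_obs = Y/(1 + k_d θ_c) = 0.306 / (1 + 0.0907 × 17.2) = 0.306 / 2.560 = 0.1195.
Substrate removed = Q·(S₀ − S) = 2130 m³/d × (1070 − 9.92) g/m³ = 2.26×10^6 g/d = 2258 kg/d.
Biomass synthesised: P_X = Y_obs × 2258 = 269.9 kg VSS/d.
R_O = Q·ΔS − 1.42 P_X = 2258 − 383.2 = 1875 kg O₂/d.

R_O ≈ 1870 kg O₂/d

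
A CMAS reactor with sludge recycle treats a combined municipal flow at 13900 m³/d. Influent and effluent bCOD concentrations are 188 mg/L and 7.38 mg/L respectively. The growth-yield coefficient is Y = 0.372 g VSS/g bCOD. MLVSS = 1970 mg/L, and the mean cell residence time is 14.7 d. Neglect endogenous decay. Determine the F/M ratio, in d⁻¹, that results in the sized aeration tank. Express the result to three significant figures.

F/M ≈ 0.190 d⁻¹

V·X = Y·Q·ΔS·θ_c gives V = 0.372 × 13900 × (188 − 7.38) × 14.7 / 1970 = 6969 m³.
F/M = Q·S₀ / (V·X) = 13900 × 188 / (6969 × 1970) = 0.1903 g bCOD·(g VSS·d)⁻¹.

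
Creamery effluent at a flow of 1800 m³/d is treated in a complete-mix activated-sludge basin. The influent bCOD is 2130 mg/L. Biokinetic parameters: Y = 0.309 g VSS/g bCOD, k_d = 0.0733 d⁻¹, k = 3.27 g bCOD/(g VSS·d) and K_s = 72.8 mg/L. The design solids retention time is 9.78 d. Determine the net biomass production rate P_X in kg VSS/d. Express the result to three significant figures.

P_X ≈ 685 kg VSS/d

For a completely mixed reactor with recycle the Lawrence–McCarty relation gives S = K_s·(1 + k_d·θ_c) / [θ_c·(Y·k − k_d) − 1] = 72.8 × (1 + 0.0733 × 9.78) / [9.78 × (0.309 × 3.27 − 0.0733) − 1] = 125.0 / 8.165 = 15.31 mg/L.
Y_obs = Y / (1 + k_d θ_c) = 0.309 / (1 + 0.0733 × 9.78) = 0.309 / 1.717 = 0.1800.
Mass of bCOD removed per day: Q(S₀ − S) = 1800 × 2115 g/m³ = 3806 kg/d.
P_X = Y_obs · Q(S₀ − S) = 0.1800 × 3806 = 685.1 kg VSS/d.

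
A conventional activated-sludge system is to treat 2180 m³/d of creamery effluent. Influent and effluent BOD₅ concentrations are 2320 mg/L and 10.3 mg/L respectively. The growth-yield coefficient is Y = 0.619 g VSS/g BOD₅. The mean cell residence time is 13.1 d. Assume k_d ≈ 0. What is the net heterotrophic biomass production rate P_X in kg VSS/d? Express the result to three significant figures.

No decay correction is needed, so Y_obs = Y = 0.619.
Q·(S₀ − S) = 2180 × (2320 − 10.3) × 10⁻³ = 5035 kg/d removed.
P_X = Y_obs · Q(S₀ − S) = 0.6190 × 5035 = 3117 kg VSS/d.

P_X ≈ 3120 kg VSS/d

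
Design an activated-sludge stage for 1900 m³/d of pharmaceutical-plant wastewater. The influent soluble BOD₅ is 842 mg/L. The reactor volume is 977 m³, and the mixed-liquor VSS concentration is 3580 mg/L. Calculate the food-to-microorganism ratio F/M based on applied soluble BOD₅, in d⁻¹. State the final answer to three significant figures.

F/M = applied load / biomass = Q·S₀/(V·X) = 1900 × 842 / (977.0 × 3580) = 0.4574 d⁻¹.

F/M ≈ 0.457 d⁻¹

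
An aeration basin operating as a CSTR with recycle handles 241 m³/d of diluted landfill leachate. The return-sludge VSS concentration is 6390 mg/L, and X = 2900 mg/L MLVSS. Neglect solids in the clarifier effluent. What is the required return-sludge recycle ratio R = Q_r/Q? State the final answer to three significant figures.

R ≈ 0.831

R = Q_r/Q = X/(X_r − X) = 2900 / (6390 − 2900) = 0.8309.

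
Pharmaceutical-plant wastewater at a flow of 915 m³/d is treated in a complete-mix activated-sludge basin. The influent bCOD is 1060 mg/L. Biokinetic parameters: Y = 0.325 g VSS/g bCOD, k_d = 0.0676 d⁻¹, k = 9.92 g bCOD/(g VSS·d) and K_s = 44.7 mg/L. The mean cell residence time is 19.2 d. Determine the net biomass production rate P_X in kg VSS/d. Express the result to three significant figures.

P_X ≈ 137 kg VSS/d

Effluent substrate depends only on kinetics and SRT: S = K_s(1 + k_d θ_c) / [θ_c(Yk − k_d) − 1] = 44.7 × (1 + 0.0676 × 19.2) / [19.2 × (0.325 × 9.92 − 0.0676) − 1] = 102.7 / 59.60 = 1.723 mg/L.
Y_obs = Y / (1 + k_d θ_c) = 0.325 / (1 + 0.0676 × 19.2) = 0.325 / 2.298 = 0.1414.
ΔS = 1060 − 1.72 = 1058 mg/L, so the substrate removal rate is 915 × 1058/1000 = 968.3 kg bCOD/d.
P_X = Y_obs · Q(S₀ − S) = 0.1414 × 968.3 = 137.0 kg VSS/d.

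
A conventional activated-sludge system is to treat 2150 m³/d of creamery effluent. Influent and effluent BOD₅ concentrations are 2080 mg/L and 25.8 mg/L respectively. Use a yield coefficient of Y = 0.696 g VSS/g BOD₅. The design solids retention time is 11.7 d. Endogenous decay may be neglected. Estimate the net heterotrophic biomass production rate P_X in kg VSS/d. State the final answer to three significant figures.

No decay correction is needed, so Y_obs = Y = 0.696.
Substrate removed = Q·(S₀ − S) = 2150 m³/d × (2080 − 25.8) g/m³ = 4.42×10^6 g/d = 4417 kg/d.
P_X = Y_obs · Q(S₀ − S) = 0.6960 × 4417 = 3074 kg VSS/d.

P_X ≈ 3070 kg VSS/d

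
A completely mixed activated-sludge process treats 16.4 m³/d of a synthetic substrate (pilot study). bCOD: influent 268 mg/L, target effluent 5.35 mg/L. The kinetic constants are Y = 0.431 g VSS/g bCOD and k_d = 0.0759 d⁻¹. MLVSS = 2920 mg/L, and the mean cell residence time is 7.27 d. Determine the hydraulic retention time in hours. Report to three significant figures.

From the SRT design equation V = Y Q (S₀−S) θ_c / [X (1 + k_d θ_c)] = 0.431 × 16.4 × (268 − 5.35) × 7.27 / [2920 × (1 + 0.0759 × 7.27)] = 1.35×10^4 / 4531 = 2.979 m³.
τ = V/Q = 2.979/16.4 = 0.1816 d, or 4.359 h.

τ ≈ 4.36 h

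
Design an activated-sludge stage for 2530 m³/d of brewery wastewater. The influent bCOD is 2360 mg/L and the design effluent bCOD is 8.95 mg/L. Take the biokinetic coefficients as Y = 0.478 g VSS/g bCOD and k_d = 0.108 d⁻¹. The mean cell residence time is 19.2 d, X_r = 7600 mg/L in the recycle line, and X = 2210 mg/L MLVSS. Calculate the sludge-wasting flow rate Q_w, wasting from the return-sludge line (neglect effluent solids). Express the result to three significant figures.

From the SRT design equation V = Y Q (S₀−S) θ_c / [X (1 + k_d θ_c)] = 0.478 × 2530 × (2360 − 8.95) × 19.2 / [2210 × (1 + 0.108 × 19.2)] = 5.46×10^7 / 6793 = 8037 m³.
θ_c = V·X/(Q_w·X_r) when wasting from the recycle, so Q_w = V·X/(θ_c·X_r) = 8037 × 2210 / (19.2 × 7600) = 121.7 m³/d.

Q_w ≈ 122 m³/d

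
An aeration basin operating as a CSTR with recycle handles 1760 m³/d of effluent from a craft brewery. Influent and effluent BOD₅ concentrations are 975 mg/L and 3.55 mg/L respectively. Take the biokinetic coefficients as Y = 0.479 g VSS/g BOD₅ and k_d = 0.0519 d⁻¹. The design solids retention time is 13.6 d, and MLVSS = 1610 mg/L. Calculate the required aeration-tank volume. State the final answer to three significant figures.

From the SRT design equation V = Y Q (S₀−S) θ_c / [X (1 + k_d θ_c)] = 0.479 × 1760 × (975 − 3.55) × 13.6 / [1610 × (1 + 0.0519 × 13.6)] = 1.11×10^7 / 2746 = 4055 m³.

V ≈ 4060 m³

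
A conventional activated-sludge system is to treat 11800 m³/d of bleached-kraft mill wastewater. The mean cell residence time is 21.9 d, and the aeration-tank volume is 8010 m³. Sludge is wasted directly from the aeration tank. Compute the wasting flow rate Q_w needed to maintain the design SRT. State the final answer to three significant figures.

With mixed-liquor wasting, θ_c = V/Q_w, so Q_w = V/θ_c = 8010/21.9 = 365.8 m³/d.

Q_w ≈ 366 m³/d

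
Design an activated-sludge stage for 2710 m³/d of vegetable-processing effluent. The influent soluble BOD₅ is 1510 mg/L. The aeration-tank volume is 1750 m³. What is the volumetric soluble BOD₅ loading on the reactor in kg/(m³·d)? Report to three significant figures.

Volumetric loading L_v = Q·S₀ / V = 2710 × 1510 g/m³ / 1750 m³ = 2338 g/(m³·d) = 2.338 kg soluble BOD₅/(m³·d).

L_v ≈ 2.34 kg soluble BOD₅/(m³·d)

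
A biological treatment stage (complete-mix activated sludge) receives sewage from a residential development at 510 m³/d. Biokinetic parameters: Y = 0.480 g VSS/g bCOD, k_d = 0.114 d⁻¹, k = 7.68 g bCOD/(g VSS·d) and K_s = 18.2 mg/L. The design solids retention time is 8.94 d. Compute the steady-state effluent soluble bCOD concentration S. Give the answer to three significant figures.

S ≈ 1.19 mg/L

Effluent substrate depends only on kinetics and SRT: S = K_s(1 + k_d θ_c) / [θ_c(Yk − k_d) − 1] = 18.2 × (1 + 0.114 × 8.94) / [8.94 × (0.480 × 7.68 − 0.114) − 1] = 36.75 / 30.94 = 1.188 mg/L.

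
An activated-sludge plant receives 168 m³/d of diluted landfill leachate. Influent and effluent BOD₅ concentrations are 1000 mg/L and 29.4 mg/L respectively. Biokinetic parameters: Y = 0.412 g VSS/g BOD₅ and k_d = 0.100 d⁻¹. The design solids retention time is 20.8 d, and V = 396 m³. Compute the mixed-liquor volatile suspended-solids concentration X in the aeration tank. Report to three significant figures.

Solving the biomass balance for X: X = Y Q (S₀−S) θ_c / [V (1+k_d θ_c)] = 0.412 × 168 × (1000 − 29.4) × 20.8 / [396 × (1 + 0.100 × 20.8)] = 1146 mg/L.

X ≈ 1150 mg/L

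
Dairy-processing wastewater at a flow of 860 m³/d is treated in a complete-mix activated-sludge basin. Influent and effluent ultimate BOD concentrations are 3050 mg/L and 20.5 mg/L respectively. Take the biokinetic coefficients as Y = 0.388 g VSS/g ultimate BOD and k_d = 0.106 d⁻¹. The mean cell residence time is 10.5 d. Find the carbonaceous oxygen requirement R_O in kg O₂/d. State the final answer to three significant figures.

Observed yield with endogenous decay: Y_obs = Y / (1 + k_d·θ_c) = 0.388 / (1 + 0.106 × 10.5) = 0.388 / 2.113 = 0.1836 g VSS/g ultimate BOD.
ΔS = 3050 − 20.5 = 3030 mg/L, so the substrate removal rate is 860 × 3030/1000 = 2605 kg ultimate BOD/d.
Biomass synthesised: P_X = Y_obs × 2605 = 478.4 kg VSS/d.
R_O = Q·(S₀ − S) − 1.42·P_X = 2605 − 1.42 × 478.4 = 1926 kg O₂/d.

R_O ≈ 1930 kg O₂/d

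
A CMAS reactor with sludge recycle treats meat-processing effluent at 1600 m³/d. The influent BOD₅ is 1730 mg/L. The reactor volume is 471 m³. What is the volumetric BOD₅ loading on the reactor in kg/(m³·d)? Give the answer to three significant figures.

L_v ≈ 5.88 kg BOD₅/(m³·d)

Applied BOD₅ load per unit volume = Q·S₀/V = (1600 × 1730/1000)/471.0 = 5.877 kg BOD₅·m⁻³·d⁻¹.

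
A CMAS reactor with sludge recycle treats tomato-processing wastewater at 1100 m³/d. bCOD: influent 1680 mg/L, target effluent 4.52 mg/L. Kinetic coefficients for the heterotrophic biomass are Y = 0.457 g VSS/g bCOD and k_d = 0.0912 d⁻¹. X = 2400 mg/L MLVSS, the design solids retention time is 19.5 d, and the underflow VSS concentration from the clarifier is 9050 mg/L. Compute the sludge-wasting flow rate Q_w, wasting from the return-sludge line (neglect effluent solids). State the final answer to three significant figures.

Q_w ≈ 33.5 m³/d

From the SRT design equation V = Y Q (S₀−S) θ_c / [X (1 + k_d θ_c)] = 0.457 × 1100 × (1680 − 4.52) × 19.5 / [2400 × (1 + 0.0912 × 19.5)] = 1.64×10^7 / 6668 = 2463 m³.
θ_c = V·X/(Q_w·X_r) when wasting from the recycle, so Q_w = V·X/(θ_c·X_r) = 2463 × 2400 / (19.5 × 9050) = 33.50 m³/d.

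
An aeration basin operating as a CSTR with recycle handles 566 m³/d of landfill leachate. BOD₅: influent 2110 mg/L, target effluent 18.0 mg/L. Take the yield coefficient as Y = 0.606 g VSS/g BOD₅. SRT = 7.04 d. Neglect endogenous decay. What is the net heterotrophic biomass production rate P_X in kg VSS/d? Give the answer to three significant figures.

P_X ≈ 718 kg VSS/d

With endogenous decay neglected, the observed yield equals the true yield: Y_obs = Y = 0.606 g VSS/g BOD₅.
Substrate removed = Q·(S₀ − S) = 566 m³/d × (2110 − 18.0) g/m³ = 1.18×10^6 g/d = 1184 kg/d.
Biomass produced: P_X = Y_obs·Q·ΔS = 0.6060 × 1184 ≈ 717.5 kg VSS/d.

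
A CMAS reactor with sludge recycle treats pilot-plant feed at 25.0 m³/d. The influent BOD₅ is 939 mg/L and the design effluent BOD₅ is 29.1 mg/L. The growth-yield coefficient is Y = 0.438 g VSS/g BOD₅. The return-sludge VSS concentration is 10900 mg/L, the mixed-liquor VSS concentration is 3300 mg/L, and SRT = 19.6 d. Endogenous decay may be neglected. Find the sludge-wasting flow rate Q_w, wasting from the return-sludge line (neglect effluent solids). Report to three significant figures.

Q_w ≈ 0.914 m³/d

Biomass mass balance (decay neglected): V·X = Y·Q·(S₀ − S)·θ_c, so V = 0.438 × 25.0 × (939 − 29.1) × 19.6 / 3300 = 59.18 m³.
Wasting from the return line (neglecting effluent solids): Q_w = V·X / (θ_c·X_r) = 59.18 × 3300 / (19.6 × 10900) = 0.9141 m³/d.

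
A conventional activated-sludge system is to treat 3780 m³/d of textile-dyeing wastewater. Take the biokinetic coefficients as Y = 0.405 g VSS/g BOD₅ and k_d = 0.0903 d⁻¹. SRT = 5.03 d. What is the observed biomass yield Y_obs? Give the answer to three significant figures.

Y_obs ≈ 0.279 g VSS/g BOD₅

Observed yield with endogenous decay: Y_obs = Y / (1 + k_d·θ_c) = 0.405 / (1 + 0.0903 × 5.03) = 0.405 / 1.454 = 0.2785 g VSS/g BOD₅.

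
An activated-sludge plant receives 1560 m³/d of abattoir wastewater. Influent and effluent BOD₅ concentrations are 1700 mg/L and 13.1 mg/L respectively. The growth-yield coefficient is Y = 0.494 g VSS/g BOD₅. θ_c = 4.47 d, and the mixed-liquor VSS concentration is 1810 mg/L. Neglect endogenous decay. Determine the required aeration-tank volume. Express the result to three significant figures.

V ≈ 3210 m³

Biomass mass balance (decay neglected): V·X = Y·Q·(S₀ − S)·θ_c, so V = 0.494 × 1560 × (1700 − 13.1) × 4.47 / 1810 = 3210 m³.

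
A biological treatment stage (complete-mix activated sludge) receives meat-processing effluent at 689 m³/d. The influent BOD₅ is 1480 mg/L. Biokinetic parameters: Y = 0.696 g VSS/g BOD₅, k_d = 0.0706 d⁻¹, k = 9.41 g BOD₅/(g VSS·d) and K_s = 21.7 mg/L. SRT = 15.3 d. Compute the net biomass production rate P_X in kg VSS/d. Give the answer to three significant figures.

P_X ≈ 341 kg VSS/d

From the Monod/SRT balance for a CMAS, S = K_s·(1+k_d θ_c)/[θ_c·(Y k − k_d) − 1] = 21.7 × (1 + 0.0706 × 15.3) / [15.3 × (0.696 × 9.41 − 0.0706) − 1] = 45.14 / 98.13 = 0.4600 mg/L.
Correct the yield for decay: Y_obs = Y/(1 + k_d θ_c) = 0.696 / (1 + 0.0706 × 15.3) = 0.696 / 2.080 = 0.3346.
Substrate removed = Q·(S₀ − S) = 689 m³/d × (1480 − 0.460) g/m³ = 1.02×10^6 g/d = 1019 kg/d.
Biomass produced: P_X = Y_obs·Q·ΔS = 0.3346 × 1019 ≈ 341.1 kg VSS/d.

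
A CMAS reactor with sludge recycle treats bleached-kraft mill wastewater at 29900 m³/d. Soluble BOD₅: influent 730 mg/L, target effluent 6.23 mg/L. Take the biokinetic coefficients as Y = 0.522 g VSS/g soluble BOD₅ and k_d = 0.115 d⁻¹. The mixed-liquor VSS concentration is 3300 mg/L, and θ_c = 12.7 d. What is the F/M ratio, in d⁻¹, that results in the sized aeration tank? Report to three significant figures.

F/M ≈ 0.374 d⁻¹

Rearranging the biomass balance for a CMAS with decay, V = Y·Q·ΔS·θ_c / [X·(1+k_d θ_c)] = 0.522 × 29900 × (730 − 6.23) × 12.7 / [3300 × (1 + 0.115 × 12.7)] = 1.43×10^8 / 8120 = 17669 m³.
F/M = applied load / biomass = Q·S₀/(V·X) = 29900 × 730 / (17669 × 3300) = 0.3743 d⁻¹.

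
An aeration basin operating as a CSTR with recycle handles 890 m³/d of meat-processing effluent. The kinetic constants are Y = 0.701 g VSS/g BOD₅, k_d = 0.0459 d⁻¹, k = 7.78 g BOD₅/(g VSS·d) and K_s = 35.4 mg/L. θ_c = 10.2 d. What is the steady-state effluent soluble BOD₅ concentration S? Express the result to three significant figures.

Effluent substrate depends only on kinetics and SRT: S = K_s(1 + k_d θ_c) / [θ_c(Yk − k_d) − 1] = 35.4 × (1 + 0.0459 × 10.2) / [10.2 × (0.701 × 7.78 − 0.0459) − 1] = 51.97 / 54.16 = 0.9596 mg/L.

S ≈ 0.960 mg/L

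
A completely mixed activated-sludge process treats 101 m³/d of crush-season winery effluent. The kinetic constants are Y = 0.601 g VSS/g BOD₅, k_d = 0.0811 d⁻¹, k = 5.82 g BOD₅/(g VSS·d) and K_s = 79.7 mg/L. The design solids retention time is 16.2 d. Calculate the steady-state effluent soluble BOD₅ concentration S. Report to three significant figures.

S ≈ 3.39 mg/L

From the Monod/SRT balance for a CMAS, S = K_s·(1+k_d θ_c)/[θ_c·(Y k − k_d) − 1] = 79.7 × (1 + 0.0811 × 16.2) / [16.2 × (0.601 × 5.82 − 0.0811) − 1] = 184.4 / 54.35 = 3.393 mg/L.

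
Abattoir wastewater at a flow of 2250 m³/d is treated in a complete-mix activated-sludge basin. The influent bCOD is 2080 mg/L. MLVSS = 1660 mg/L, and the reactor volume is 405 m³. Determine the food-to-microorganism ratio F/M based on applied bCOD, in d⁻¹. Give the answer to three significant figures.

F/M ≈ 6.96 d⁻¹

F/M = applied load / biomass = Q·S₀/(V·X) = 2250 × 2080 / (405.0 × 1660) = 6.961 d⁻¹.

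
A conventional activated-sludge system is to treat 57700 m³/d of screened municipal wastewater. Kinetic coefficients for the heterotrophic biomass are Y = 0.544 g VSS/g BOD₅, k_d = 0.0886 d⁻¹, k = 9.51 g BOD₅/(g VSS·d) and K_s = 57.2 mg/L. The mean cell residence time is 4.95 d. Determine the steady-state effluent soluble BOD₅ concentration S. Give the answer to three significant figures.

From the Monod/SRT balance for a CMAS, S = K_s·(1+k_d θ_c)/[θ_c·(Y k − k_d) − 1] = 57.2 × (1 + 0.0886 × 4.95) / [4.95 × (0.544 × 9.51 − 0.0886) − 1] = 82.29 / 24.17 = 3.404 mg/L.

S ≈ 3.40 mg/L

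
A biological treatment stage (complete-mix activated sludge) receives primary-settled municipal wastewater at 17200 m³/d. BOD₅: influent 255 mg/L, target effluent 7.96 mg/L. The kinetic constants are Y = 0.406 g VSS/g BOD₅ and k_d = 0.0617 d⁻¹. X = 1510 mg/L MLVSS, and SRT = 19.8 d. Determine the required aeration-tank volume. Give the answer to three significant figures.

V ≈ 10200 m³

Rearranging the biomass balance for a CMAS with decay, V = Y·Q·ΔS·θ_c / [X·(1+k_d θ_c)] = 0.406 × 17200 × (255 − 7.96) × 19.8 / [1510 × (1 + 0.0617 × 19.8)] = 3.42×10^7 / 3355 = 10182 m³.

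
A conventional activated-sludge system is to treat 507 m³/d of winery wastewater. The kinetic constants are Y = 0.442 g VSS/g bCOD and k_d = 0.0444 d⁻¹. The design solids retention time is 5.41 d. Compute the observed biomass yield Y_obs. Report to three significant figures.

Y_obs = Y / (1 + k_d θ_c) = 0.442 / (1 + 0.0444 × 5.41) = 0.442 / 1.240 = 0.3564.

Y_obs ≈ 0.356 g VSS/g bCOD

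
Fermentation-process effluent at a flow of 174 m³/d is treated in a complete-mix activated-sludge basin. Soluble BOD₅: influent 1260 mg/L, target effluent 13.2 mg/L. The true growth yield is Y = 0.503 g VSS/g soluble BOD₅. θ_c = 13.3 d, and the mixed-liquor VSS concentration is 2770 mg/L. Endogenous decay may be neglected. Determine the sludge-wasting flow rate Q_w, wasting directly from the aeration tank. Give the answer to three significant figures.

Biomass mass balance (decay neglected): V·X = Y·Q·(S₀ − S)·θ_c, so V = 0.503 × 174 × (1260 − 13.2) × 13.3 / 2770 = 523.9 m³.
Wasting from the aeration tank: Q_w = V / θ_c = 523.9 / 13.3 = 39.39 m³/d.

Q_w ≈ 39.4 m³/d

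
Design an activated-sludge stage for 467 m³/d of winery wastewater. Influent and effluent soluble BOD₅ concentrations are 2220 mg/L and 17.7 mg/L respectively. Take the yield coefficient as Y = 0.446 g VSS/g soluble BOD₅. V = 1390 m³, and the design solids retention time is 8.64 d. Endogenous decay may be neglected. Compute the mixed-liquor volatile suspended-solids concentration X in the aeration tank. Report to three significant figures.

From V·X = Y·Q·(S₀ − S)·θ_c (decay neglected): X = 0.446 × 467 × (2220 − 17.7) × 8.64 / 1390 = 2851 mg/L.

X ≈ 2850 mg/L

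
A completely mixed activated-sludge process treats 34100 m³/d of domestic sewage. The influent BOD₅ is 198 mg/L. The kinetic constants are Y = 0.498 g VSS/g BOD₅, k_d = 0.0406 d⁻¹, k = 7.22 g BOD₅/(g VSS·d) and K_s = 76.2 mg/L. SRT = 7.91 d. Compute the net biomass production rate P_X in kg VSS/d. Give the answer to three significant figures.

P_X ≈ 2500 kg VSS/d

From the Monod/SRT balance for a CMAS, S = K_s·(1+k_d θ_c)/[θ_c·(Y k − k_d) − 1] = 76.2 × (1 + 0.0406 × 7.91) / [7.91 × (0.498 × 7.22 − 0.0406) − 1] = 100.7 / 27.12 = 3.712 mg/L.
The observed yield is Y_obs = Y/(1 + k_d·θ_c) = 0.498 / (1 + 0.0406 × 7.91) = 0.498 / 1.321 = 0.3769 g VSS per g BOD₅ removed.
ΔS = 198 − 3.71 = 194.3 mg/L, so the substrate removal rate is 34100 × 194.3/1000 = 6625 kg BOD₅/d.
P_X = Y_obs · Q(S₀ − S) = 0.3769 × 6625 = 2497 kg VSS/d.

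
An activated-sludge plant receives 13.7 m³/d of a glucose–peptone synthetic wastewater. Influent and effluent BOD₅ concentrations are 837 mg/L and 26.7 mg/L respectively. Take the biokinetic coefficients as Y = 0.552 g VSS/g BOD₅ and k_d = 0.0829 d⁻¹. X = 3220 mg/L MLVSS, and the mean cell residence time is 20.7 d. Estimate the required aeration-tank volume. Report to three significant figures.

Steady-state biomass mass balance: V·X·(1 + k_d·θ_c) = Y·Q·(S₀ − S)·θ_c, so V = 0.552 × 13.7 × (837 − 26.7) × 20.7 / [3220 × (1 + 0.0829 × 20.7)] = 1.27×10^5 / 8746 = 14.50 m³.

V ≈ 14.5 m³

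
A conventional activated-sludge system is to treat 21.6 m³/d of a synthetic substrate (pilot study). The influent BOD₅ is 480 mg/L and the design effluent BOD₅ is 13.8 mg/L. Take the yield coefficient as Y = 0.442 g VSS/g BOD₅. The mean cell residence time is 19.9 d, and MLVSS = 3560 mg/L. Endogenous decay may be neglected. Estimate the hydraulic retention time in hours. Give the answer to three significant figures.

V·X = Y·Q·ΔS·θ_c gives V = 0.442 × 21.6 × (480 − 13.8) × 19.9 / 3560 = 24.88 m³.
HRT = V/Q = 24.88 m³ / 21.6 m³·d⁻¹ = 1.152 d × 24 = 27.64 h.

τ ≈ 27.6 h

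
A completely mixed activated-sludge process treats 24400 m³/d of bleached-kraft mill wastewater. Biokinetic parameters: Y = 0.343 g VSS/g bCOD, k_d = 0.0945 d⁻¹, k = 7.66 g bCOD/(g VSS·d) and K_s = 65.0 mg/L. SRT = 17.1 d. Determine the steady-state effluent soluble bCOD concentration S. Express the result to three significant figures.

S ≈ 4.02 mg/L

From the Monod/SRT balance for a CMAS, S = K_s·(1+k_d θ_c)/[θ_c·(Y k − k_d) − 1] = 65.0 × (1 + 0.0945 × 17.1) / [17.1 × (0.343 × 7.66 − 0.0945) − 1] = 170.0 / 42.31 = 4.019 mg/L.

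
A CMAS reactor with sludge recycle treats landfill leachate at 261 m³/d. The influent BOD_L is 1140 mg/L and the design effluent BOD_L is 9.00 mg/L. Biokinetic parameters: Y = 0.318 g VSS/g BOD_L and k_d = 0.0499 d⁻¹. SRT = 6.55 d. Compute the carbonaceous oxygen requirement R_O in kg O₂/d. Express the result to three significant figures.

Observed yield with endogenous decay: Y_obs = Y / (1 + k_d·θ_c) = 0.318 / (1 + 0.0499 × 6.55) = 0.318 / 1.327 = 0.2397 g VSS/g BOD_L.
ΔS = 1140 − 9.00 = 1131 mg/L, so the substrate removal rate is 261 × 1131/1000 = 295.2 kg BOD_L/d.
Biomass synthesised: P_X = Y_obs × 295.2 = 70.75 kg VSS/d.
R_O = Q·ΔS − 1.42 P_X = 295.2 − 100.5 = 194.7 kg O₂/d.

R_O ≈ 195 kg O₂/d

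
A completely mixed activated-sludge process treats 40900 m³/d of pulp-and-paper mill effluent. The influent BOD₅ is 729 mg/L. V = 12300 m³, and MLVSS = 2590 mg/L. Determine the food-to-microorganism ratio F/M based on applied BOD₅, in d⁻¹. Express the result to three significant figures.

F/M ≈ 0.936 d⁻¹

F/M = applied load / biomass = Q·S₀/(V·X) = 40900 × 729 / (12300 × 2590) = 0.9359 d⁻¹.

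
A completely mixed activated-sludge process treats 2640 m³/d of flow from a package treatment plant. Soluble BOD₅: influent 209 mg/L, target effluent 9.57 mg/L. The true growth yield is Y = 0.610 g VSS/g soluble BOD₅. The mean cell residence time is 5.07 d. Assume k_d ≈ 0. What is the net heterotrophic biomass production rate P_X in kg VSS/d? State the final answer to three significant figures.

P_X ≈ 321 kg VSS/d

With endogenous decay neglected, the observed yield equals the true yield: Y_obs = Y = 0.610 g VSS/g soluble BOD₅.
Mass of soluble BOD₅ removed per day: Q(S₀ − S) = 2640 × 199.4 g/m³ = 526.5 kg/d.
Biomass produced: P_X = Y_obs·Q·ΔS = 0.6100 × 526.5 ≈ 321.2 kg VSS/d.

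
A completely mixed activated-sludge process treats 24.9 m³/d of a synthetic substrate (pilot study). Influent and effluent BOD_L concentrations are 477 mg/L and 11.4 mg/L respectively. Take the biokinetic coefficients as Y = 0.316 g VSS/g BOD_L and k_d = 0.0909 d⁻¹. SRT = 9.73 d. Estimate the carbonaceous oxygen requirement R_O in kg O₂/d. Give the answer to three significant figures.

R_O ≈ 8.83 kg O₂/d

Observed yield with endogenous decay: Y_obs = Y / (1 + k_d·θ_c) = 0.316 / (1 + 0.0909 × 9.73) = 0.316 / 1.884 = 0.1677 g VSS/g BOD_L.
Mass of BOD_L removed per day: Q(S₀ − S) = 24.9 × 465.6 g/m³ = 11.59 kg/d.
P_X = Y_obs·Q·(S₀ − S) = 0.1677 × 11.59 = 1.944 kg VSS/d.
R_O = Q·ΔS − 1.42 P_X = 11.59 − 2.761 = 8.833 kg O₂/d.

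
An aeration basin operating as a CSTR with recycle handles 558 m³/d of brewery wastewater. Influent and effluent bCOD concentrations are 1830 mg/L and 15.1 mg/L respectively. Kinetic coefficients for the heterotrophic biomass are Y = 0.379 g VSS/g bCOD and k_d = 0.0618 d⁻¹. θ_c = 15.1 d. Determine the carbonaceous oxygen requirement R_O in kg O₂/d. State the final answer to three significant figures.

R_O ≈ 731 kg O₂/d

Y_obs = Y / (1 + k_d θ_c) = 0.379 / (1 + 0.0618 × 15.1) = 0.379 / 1.933 = 0.1961.
Q·(S₀ − S) = 558 × (1830 − 15.1) × 10⁻³ = 1013 kg/d removed.
P_X = Y_obs·Q·(S₀ − S) = 0.1961 × 1013 = 198.5 kg VSS/d.
R_O = Q·ΔS − 1.42 P_X = 1013 − 281.9 = 730.8 kg O₂/d.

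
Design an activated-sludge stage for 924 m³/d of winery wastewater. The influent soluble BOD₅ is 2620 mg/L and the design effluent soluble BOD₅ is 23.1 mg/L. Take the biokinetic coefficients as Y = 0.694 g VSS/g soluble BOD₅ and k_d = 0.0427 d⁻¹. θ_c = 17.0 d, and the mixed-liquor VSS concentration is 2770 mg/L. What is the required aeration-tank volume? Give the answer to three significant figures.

Rearranging the biomass balance for a CMAS with decay, V = Y·Q·ΔS·θ_c / [X·(1+k_d θ_c)] = 0.694 × 924 × (2620 − 23.1) × 17.0 / [2770 × (1 + 0.0427 × 17.0)] = 2.83×10^7 / 4781 = 5922 m³.

V ≈ 5920 m³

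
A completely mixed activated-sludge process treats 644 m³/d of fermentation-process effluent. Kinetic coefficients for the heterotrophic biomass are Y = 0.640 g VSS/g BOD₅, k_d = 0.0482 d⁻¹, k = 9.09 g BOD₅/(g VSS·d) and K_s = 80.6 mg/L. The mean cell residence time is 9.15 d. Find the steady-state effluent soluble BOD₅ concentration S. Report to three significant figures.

Effluent substrate depends only on kinetics and SRT: S = K_s(1 + k_d θ_c) / [θ_c(Yk − k_d) − 1] = 80.6 × (1 + 0.0482 × 9.15) / [9.15 × (0.640 × 9.09 − 0.0482) − 1] = 116.1 / 51.79 = 2.243 mg/L.

S ≈ 2.24 mg/L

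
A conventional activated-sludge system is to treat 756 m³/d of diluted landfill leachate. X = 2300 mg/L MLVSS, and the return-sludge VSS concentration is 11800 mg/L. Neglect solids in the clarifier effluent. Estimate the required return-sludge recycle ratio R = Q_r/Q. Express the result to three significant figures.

R ≈ 0.242

Solids balance on the clarifier gives (1+R)X = R·X_r, so R = X/(X_r − X) = 2300 / (11800 − 2300) = 0.2421.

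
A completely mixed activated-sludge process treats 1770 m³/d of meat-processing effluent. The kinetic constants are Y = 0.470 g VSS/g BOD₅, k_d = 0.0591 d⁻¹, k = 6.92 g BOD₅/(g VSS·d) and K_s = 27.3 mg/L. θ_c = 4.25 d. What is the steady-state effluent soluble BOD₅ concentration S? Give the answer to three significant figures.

Effluent substrate depends only on kinetics and SRT: S = K_s(1 + k_d θ_c) / [θ_c(Yk − k_d) − 1] = 27.3 × (1 + 0.0591 × 4.25) / [4.25 × (0.470 × 6.92 − 0.0591) − 1] = 34.16 / 12.57 = 2.717 mg/L.

S ≈ 2.72 mg/L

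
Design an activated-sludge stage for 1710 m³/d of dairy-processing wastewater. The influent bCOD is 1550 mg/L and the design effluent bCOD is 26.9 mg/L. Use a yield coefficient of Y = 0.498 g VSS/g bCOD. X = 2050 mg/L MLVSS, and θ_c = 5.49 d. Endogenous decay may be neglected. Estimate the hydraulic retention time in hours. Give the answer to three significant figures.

τ ≈ 48.8 h

With k_d = 0 the design equation reduces to V = Y Q (S₀−S) θ_c / X = 0.498 × 1710 × (1550 − 26.9) × 5.49 / 2050 = 3474 m³.
τ = V/Q = 3474/1710 = 2.031 d, or 48.75 h.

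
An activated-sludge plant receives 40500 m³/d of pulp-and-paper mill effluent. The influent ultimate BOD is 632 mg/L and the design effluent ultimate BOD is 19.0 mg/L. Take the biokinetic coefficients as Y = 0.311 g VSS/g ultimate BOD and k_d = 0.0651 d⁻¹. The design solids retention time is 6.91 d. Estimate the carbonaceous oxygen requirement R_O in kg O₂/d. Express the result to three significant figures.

The observed yield is Y_obs = Y/(1 + k_d·θ_c) = 0.311 / (1 + 0.0651 × 6.91) = 0.311 / 1.450 = 0.2145 g VSS per g ultimate BOD removed.
Mass of ultimate BOD removed per day: Q(S₀ − S) = 40500 × 613.0 g/m³ = 24826 kg/d.
Net sludge production P_X = 0.2145 × 24826 = 5325 kg VSS/d.
Carbonaceous O₂ demand = substrate oxidised − cell-mass equivalent = 24826 − 1.42 × 5325 = 17264 kg O₂/d.

R_O ≈ 17300 kg O₂/d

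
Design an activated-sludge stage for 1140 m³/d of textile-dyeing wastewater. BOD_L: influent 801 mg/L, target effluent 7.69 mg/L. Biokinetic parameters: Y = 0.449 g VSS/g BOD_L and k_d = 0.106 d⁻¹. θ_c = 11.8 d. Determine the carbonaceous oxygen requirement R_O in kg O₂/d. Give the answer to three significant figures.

R_O ≈ 648 kg O₂/d

Correct the yield for decay: Y_obs = Y/(1 + k_d θ_c) = 0.449 / (1 + 0.106 × 11.8) = 0.449 / 2.251 = 0.1995.
Substrate removed = Q·(S₀ − S) = 1140 m³/d × (801 − 7.69) g/m³ = 9.04×10^5 g/d = 904.4 kg/d.
P_X = Y_obs·Q·(S₀ − S) = 0.1995 × 904.4 = 180.4 kg VSS/d.
R_O = Q·ΔS − 1.42 P_X = 904.4 − 256.2 = 648.2 kg O₂/d.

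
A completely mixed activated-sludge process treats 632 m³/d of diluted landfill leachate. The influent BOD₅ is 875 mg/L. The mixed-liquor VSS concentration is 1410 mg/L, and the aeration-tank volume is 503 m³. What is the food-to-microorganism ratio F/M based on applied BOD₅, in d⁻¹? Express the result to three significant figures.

F/M = applied load / biomass = Q·S₀/(V·X) = 632 × 875 / (503.0 × 1410) = 0.7797 d⁻¹.

F/M ≈ 0.780 d⁻¹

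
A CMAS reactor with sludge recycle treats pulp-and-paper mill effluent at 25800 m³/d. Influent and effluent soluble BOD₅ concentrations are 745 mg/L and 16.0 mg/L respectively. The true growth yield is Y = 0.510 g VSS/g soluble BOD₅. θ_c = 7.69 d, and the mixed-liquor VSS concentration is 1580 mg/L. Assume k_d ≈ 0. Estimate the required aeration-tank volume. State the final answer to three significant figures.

V ≈ 46700 m³

With k_d = 0 the design equation reduces to V = Y Q (S₀−S) θ_c / X = 0.510 × 25800 × (745 − 16.0) × 7.69 / 1580 = 46686 m³.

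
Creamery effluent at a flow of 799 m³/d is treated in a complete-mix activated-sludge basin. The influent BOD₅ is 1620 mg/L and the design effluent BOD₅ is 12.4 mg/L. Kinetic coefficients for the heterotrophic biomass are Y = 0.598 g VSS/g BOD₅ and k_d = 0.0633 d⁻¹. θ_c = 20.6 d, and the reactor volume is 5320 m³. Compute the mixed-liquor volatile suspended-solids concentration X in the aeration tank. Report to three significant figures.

X ≈ 1290 mg/L

From V·X·(1 + k_d·θ_c) = Y·Q·(S₀ − S)·θ_c: X = 0.598 × 799 × (1620 − 12.4) × 20.6 / [5320 × (1 + 0.0633 × 20.6)] = 1291 mg/L.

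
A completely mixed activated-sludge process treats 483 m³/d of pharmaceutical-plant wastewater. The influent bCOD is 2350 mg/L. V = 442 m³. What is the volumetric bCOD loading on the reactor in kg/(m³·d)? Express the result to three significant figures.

L_v = Q S₀ / V = 483 × 2350 × 10⁻³ / 442.0 = 2.568 kg/(m³·d).

L_v ≈ 2.57 kg bCOD/(m³·d)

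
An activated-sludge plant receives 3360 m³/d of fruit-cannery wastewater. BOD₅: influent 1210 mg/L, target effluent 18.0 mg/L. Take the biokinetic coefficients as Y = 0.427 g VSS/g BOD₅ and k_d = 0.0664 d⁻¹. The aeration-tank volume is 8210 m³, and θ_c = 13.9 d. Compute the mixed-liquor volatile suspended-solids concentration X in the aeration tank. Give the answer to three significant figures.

X = Y·Q·ΔS·θ_c / [V·(1 + k_d θ_c)] = 0.427 × 3360 × (1210 − 18.0) × 13.9 / [8210 × (1 + 0.0664 × 13.9)] = 1506 mg/L.

X ≈ 1510 mg/L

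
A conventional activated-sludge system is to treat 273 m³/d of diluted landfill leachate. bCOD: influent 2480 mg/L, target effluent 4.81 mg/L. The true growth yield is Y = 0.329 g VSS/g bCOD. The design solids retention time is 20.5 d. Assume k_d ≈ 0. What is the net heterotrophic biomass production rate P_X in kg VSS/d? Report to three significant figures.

P_X ≈ 222 kg VSS/d

No decay correction is needed, so Y_obs = Y = 0.329.
Mass of bCOD removed per day: Q(S₀ − S) = 273 × 2475 g/m³ = 675.7 kg/d.
Net biomass production P_X = Y_obs × Q·(S₀ − S) = 0.3290 × 675.7 = 222.3 kg VSS/d.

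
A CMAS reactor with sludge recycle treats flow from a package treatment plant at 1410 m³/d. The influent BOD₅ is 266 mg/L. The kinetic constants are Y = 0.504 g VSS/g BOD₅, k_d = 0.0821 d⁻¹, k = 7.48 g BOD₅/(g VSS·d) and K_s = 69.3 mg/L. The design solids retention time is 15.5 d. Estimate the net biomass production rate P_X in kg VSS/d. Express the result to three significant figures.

P_X ≈ 82.3 kg VSS/d

For a completely mixed reactor with recycle the Lawrence–McCarty relation gives S = K_s·(1 + k_d·θ_c) / [θ_c·(Y·k − k_d) − 1] = 69.3 × (1 + 0.0821 × 15.5) / [15.5 × (0.504 × 7.48 − 0.0821) − 1] = 157.5 / 56.16 = 2.804 mg/L.
Y_obs = Y / (1 + k_d θ_c) = 0.504 / (1 + 0.0821 × 15.5) = 0.504 / 2.273 = 0.2218.
ΔS = 266 − 2.80 = 263.2 mg/L, so the substrate removal rate is 1410 × 263.2/1000 = 371.1 kg BOD₅/d.
Net biomass production P_X = Y_obs × Q·(S₀ − S) = 0.2218 × 371.1 = 82.30 kg VSS/d.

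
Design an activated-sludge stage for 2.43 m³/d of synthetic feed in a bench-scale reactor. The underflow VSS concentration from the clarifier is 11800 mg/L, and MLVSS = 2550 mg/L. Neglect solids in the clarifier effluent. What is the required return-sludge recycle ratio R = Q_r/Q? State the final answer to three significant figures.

R = Q_r/Q = X/(X_r − X) = 2550 / (11800 − 2550) = 0.2757.

R ≈ 0.276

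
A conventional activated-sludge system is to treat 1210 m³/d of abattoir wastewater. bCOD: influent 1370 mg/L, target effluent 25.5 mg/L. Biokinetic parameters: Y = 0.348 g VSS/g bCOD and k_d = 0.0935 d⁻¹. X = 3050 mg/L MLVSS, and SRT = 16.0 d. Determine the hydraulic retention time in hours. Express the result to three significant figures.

From the SRT design equation V = Y Q (S₀−S) θ_c / [X (1 + k_d θ_c)] = 0.348 × 1210 × (1370 − 25.5) × 16.0 / [3050 × (1 + 0.0935 × 16.0)] = 9.06×10^6 / 7613 = 1190 m³.
τ = V/Q = 1190/1210 = 0.9834 d, or 23.60 h.

τ ≈ 23.6 h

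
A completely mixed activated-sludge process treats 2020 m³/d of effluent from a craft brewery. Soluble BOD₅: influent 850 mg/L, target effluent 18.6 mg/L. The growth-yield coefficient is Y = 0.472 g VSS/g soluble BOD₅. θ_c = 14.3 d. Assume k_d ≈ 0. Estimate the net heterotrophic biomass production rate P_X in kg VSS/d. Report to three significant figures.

P_X ≈ 793 kg VSS/d

With endogenous decay neglected, the observed yield equals the true yield: Y_obs = Y = 0.472 g VSS/g soluble BOD₅.
ΔS = 850 − 18.6 = 831.4 mg/L, so the substrate removal rate is 2020 × 831.4/1000 = 1679 kg soluble BOD₅/d.
Net biomass production P_X = Y_obs × Q·(S₀ − S) = 0.4720 × 1679 = 792.7 kg VSS/d.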